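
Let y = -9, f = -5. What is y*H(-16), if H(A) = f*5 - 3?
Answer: 252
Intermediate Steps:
H(A) = -28 (H(A) = -5*5 - 3 = -25 - 3 = -28)
y*H(-16) = -9*(-28) = 252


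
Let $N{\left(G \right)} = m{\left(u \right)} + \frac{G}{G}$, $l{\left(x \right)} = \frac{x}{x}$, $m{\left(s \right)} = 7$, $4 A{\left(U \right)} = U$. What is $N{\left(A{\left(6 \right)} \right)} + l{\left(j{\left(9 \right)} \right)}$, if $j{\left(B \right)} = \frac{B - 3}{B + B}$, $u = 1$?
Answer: $9$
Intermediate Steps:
$A{\left(U \right)} = \frac{U}{4}$
$j{\left(B \right)} = \frac{-3 + B}{2 B}$
$l{\left(x \right)} = 1$
$N{\left(G \right)} = 8$ ($N{\left(G \right)} = 7 + \frac{G}{G} = 7 + 1 = 8$)
$N{\left(A{\left(6 \right)} \right)} + l{\left(j{\left(9 \right)} \right)} = 8 + 1 = 9$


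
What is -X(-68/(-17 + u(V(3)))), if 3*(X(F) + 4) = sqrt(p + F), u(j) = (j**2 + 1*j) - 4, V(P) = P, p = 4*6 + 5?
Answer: 4 - sqrt(329)/9 ≈ 1.9846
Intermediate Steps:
p = 29 (p = 24 + 5 = 29)
u(j) = -4 + j + j**2 (u(j) = (j**2 + j) - 4 = (j + j**2) - 4 = -4 + j + j**2)
X(F) = -4 + sqrt(29 + F)/3
-X(-68/(-17 + u(V(3)))) = -(-4 + sqrt(29 - 68/(-17 + (-4 + 3 + 3**2)))/3) = -(-4 + sqrt(29 - 68/(-17 + (-4 + 3 + 9)))/3) = -(-4 + sqrt(29 - 68/(-17 + 8))/3) = -(-4 + sqrt(29 - 68/(-9))/3) = -(-4 + sqrt(29 - 68*(-1/9))/3) = -(-4 + sqrt(29 + 68/9)/3) = -(-4 + sqrt(329/9)/3) = -(-4 + (sqrt(329)/3)/3) = -(-4 + sqrt(329)/9) = 4 - sqrt(329)/9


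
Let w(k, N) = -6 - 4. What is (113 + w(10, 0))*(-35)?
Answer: -3605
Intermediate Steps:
w(k, N) = -10
(113 + w(10, 0))*(-35) = (113 - 10)*(-35) = 103*(-35) = -3605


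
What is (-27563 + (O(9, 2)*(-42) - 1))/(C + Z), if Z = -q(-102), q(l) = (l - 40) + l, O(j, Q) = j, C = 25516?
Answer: -13971/12880 ≈ -1.0847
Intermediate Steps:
q(l) = -40 + 2*l (q(l) = (-40 + l) + l = -40 + 2*l)
Z = 244 (Z = -(-40 + 2*(-102)) = -(-40 - 204) = -1*(-244) = 244)
(-27563 + (O(9, 2)*(-42) - 1))/(C + Z) = (-27563 + (9*(-42) - 1))/(25516 + 244) = (-27563 + (-378 - 1))/25760 = (-27563 - 379)*(1/25760) = -27942*1/25760 = -13971/12880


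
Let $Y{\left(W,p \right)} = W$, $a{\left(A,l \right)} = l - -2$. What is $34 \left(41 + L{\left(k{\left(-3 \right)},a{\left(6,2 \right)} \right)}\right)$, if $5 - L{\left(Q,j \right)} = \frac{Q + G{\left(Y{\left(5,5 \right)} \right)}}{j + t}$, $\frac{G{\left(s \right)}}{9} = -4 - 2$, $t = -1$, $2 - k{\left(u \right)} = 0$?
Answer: $\frac{6460}{3} \approx 2153.3$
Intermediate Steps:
$a{\left(A,l \right)} = 2 + l$ ($a{\left(A,l \right)} = l + 2 = 2 + l$)
$k{\left(u \right)} = 2$ ($k{\left(u \right)} = 2 - 0 = 2 + 0 = 2$)
$G{\left(s \right)} = -54$ ($G{\left(s \right)} = 9 \left(-4 - 2\right) = 9 \left(-6\right) = -54$)
$L{\left(Q,j \right)} = 5 - \frac{-54 + Q}{-1 + j}$ ($L{\left(Q,j \right)} = 5 - \frac{Q - 54}{j - 1} = 5 - \frac{-54 + Q}{-1 + j}$)
$34 \left(41 + L{\left(k{\left(-3 \right)},a{\left(6,2 \right)} \right)}\right) = 34 \left(41 + \frac{49 - 2 + 5 \left(2 + 2\right)}{-1 + \left(2 + 2\right)}\right) = 34 \left(41 + \frac{49 - 2 + 5 \cdot 4}{-1 + 4}\right) = 34 \left(41 + \frac{49 - 2 + 20}{3}\right) = 34 \left(41 + \frac{1}{3} \cdot 67\right) = 34 \left(41 + \frac{67}{3}\right) = 34 \cdot \frac{190}{3} = \frac{6460}{3}$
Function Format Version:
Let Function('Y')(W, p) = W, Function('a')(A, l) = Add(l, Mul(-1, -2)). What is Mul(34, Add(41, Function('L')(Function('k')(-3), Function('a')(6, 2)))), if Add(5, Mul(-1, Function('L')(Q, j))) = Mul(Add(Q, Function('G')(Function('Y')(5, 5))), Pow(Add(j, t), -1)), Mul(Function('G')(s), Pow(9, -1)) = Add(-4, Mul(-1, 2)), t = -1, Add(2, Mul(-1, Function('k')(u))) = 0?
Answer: Rational(6460, 3) ≈ 2153.3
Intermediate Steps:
Function('a')(A, l) = Add(2, l) (Function('a')(A, l) = Add(l, 2) = Add(2, l))
Function('k')(u) = 2 (Function('k')(u) = Add(2, Mul(-1, 0)) = Add(2, 0) = 2)
Function('G')(s) = -54 (Function('G')(s) = Mul(9, Add(-4, Mul(-1, 2))) = Mul(9, Add(-4, -2)) = Mul(9, -6) = -54)
Function('L')(Q, j) = Add(5, Mul(-1, Pow(Add(-1, j), -1), Add(-54, Q))) (Function('L')(Q, j) = Add(5, Mul(-1, Mul(Add(Q, -54), Pow(Add(j, -1), -1)))) = Add(5, Mul(-1, Mul(Add(-54, Q), Pow(Add(-1, j), -1)))) = Add(5, Mul(-1, Mul(Pow(Add(-1, j), -1), Add(-54, Q)))) = Add(5, Mul(-1, Pow(Add(-1, j), -1), Add(-54, Q))))
Mul(34, Add(41, Function('L')(Function('k')(-3), Function('a')(6, 2)))) = Mul(34, Add(41, Mul(Pow(Add(-1, Add(2, 2)), -1), Add(49, Mul(-1, 2), Mul(5, Add(2, 2)))))) = Mul(34, Add(41, Mul(Pow(Add(-1, 4), -1), Add(49, -2, Mul(5, 4))))) = Mul(34, Add(41, Mul(Pow(3, -1), Add(49, -2, 20)))) = Mul(34, Add(41, Mul(Rational(1, 3), 67))) = Mul(34, Add(41, Rational(67, 3))) = Mul(34, Rational(190, 3)) = Rational(6460, 3)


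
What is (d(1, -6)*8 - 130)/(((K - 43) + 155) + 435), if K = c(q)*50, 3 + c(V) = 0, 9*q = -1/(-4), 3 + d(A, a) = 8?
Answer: -90/397 ≈ -0.22670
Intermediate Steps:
d(A, a) = 5 (d(A, a) = -3 + 8 = 5)
q = 1/36 (q = (-1/(-4))/9 = (-1*(-¼))/9 = (⅑)*(¼) = 1/36 ≈ 0.027778)
c(V) = -3 (c(V) = -3 + 0 = -3)
K = -150 (K = -3*50 = -150)
(d(1, -6)*8 - 130)/(((K - 43) + 155) + 435) = (5*8 - 130)/(((-150 - 43) + 155) + 435) = (40 - 130)/((-193 + 155) + 435) = -90/(-38 + 435) = -90/397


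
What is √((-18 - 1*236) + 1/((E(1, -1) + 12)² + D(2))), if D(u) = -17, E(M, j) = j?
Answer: 3*I*√76310/52 ≈ 15.937*I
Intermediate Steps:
√((-18 - 1*236) + 1/((E(1, -1) + 12)² + D(2))) = √((-18 - 1*236) + 1/((-1 + 12)² - 17)) = √((-18 - 236) + 1/(11² - 17)) = √(-254 + 1/(121 - 17)) = √(-254 + 1/104) = √(-26415/104) = 3*I*√76310/52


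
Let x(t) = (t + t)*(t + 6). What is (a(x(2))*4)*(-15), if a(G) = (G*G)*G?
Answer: -1966080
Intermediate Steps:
x(t) = 2*t*(6 + t) (x(t) = (2*t)*(6 + t) = 2*t*(6 + t))
a(G) = G³ (a(G) = G²*G = G³)
(a(x(2))*4)*(-15) = ((2*2*(6 + 2))³*4)*(-15) = ((2*2*8)³*4)*(-15) = (32³*4)*(-15) = (32768*4)*(-15) = 131072*(-15) = -1966080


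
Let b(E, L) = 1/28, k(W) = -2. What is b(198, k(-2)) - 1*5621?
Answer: -157387/28 ≈ -5621.0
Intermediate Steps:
b(E, L) = 1/28
b(198, k(-2)) - 1*5621 = 1/28 - 1*5621 = 1/28 - 5621 = -157387/28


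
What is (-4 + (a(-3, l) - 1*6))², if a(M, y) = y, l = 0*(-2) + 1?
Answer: 81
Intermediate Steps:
l = 1 (l = 0 + 1 = 1)
(-4 + (a(-3, l) - 1*6))² = (-4 + (1 - 1*6))² = (-4 + (1 - 6))² = (-4 - 5)² = (-9)² = 81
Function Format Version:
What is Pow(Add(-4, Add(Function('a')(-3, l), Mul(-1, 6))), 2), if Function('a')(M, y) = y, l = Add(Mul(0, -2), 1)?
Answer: 81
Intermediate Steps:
l = 1 (l = Add(0, 1) = 1)
Pow(Add(-4, Add(Function('a')(-3, l), Mul(-1, 6))), 2) = Pow(Add(-4, Add(1, Mul(-1, 6))), 2) = Pow(Add(-4, Add(1, -6)), 2) = Pow(Add(-4, -5), 2) = Pow(-9, 2) = 81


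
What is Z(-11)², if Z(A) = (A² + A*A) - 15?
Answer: 51529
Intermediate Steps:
Z(A) = -15 + 2*A² (Z(A) = (A² + A²) - 15 = 2*A² - 15 = -15 + 2*A²)
Z(-11)² = (-15 + 2*(-11)²)² = (-15 + 2*121)² = (-15 + 242)² = 227² = 51529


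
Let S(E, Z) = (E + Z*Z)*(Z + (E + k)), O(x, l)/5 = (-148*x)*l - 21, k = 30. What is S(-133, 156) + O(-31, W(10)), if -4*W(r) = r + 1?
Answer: 1219569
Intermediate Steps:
W(r) = -¼ - r/4 (W(r) = -(r + 1)/4 = -(1 + r)/4 = -¼ - r/4)
O(x, l) = -105 - 740*l*x (O(x, l) = 5*((-148*x)*l - 21) = 5*(-148*l*x - 21) = 5*(-21 - 148*l*x) = -105 - 740*l*x)
S(E, Z) = (E + Z²)*(30 + E + Z) (S(E, Z) = (E + Z*Z)*(Z + (E + 30)) = (E + Z²)*(Z + (30 + E)) = (E + Z²)*(30 + E + Z))
S(-133, 156) + O(-31, W(10)) = ((-133)² + 156³ + 30*(-133) + 30*156² - 133*156 - 133*156²) + (-105 - 740*(-¼ - ¼*10)*(-31)) = (17689 + 3796416 - 3990 + 30*24336 - 20748 - 133*24336) + (-105 - 740*(-¼ - 5/2)*(-31)) = (17689 + 3796416 - 3990 + 730080 - 20748 - 3236688) + (-105 - 740*(-11/4)*(-31)) = 1282759 + (-105 - 63085) = 1282759 - 63190 = 1219569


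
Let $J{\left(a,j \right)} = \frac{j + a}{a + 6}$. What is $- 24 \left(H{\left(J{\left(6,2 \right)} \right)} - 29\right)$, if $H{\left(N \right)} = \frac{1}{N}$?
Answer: $660$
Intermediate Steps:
$J{\left(a,j \right)} = \frac{a + j}{6 + a}$
$- 24 \left(H{\left(J{\left(6,2 \right)} \right)} - 29\right) = - 24 \left(\frac{1}{\frac{1}{6 + 6} \left(6 + 2\right)} - 29\right) = - 24 \left(\frac{1}{\frac{1}{12} \cdot 8} - 29\right) = - 24 \left(\frac{1}{\frac{2}{3}} - 29\right) = - 24 \left(\frac{3}{2} - 29\right) = \left(-24\right) \left(- \frac{55}{2}\right) = 660$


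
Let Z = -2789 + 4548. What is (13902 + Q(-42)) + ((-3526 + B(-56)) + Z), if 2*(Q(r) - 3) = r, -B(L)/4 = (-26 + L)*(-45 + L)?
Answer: -21011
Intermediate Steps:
Z = 1759
B(L) = -4*(-45 + L)*(-26 + L) (B(L) = -4*(-26 + L)*(-45 + L) = -4*(-45 + L)*(-26 + L))
Q(r) = 3 + r/2
(13902 + Q(-42)) + ((-3526 + B(-56)) + Z) = (13902 + (3 + (½)*(-42))) + ((-3526 + (-4680 - 4*(-56)² + 284*(-56))) + 1759) = (13902 + (3 - 21)) + ((-3526 + (-4680 - 4*3136 - 15904)) + 1759) = (13902 - 18) + ((-3526 + (-4680 - 12544 - 15904)) + 1759) = 13884 + ((-3526 - 33128) + 1759) = 13884 + (-36654 + 1759) = 13884 - 34895 = -21011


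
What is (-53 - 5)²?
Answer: 3364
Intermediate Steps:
(-53 - 5)² = (-58)² = 3364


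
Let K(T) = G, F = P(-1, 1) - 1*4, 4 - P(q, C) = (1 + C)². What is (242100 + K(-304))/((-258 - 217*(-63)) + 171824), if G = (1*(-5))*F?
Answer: 242120/185237 ≈ 1.3071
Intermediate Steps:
P(q, C) = 4 - (1 + C)²
F = -4 (F = (4 - (1 + 1)²) - 1*4 = (4 - 1*2²) - 4 = (4 - 1*4) - 4 = (4 - 4) - 4 = 0 - 4 = -4)
G = 20 (G = (1*(-5))*(-4) = -5*(-4) = 20)
K(T) = 20
(242100 + K(-304))/((-258 - 217*(-63)) + 171824) = (242100 + 20)/((-258 - 217*(-63)) + 171824) = 242120/((-258 + 13671) + 171824) = 242120/(13413 + 171824) = 242120/185237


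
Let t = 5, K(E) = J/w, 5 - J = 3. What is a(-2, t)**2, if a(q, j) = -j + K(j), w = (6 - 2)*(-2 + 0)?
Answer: 441/16 ≈ 27.563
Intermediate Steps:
w = -8 (w = 4*(-2) = -8)
J = 2 (J = 5 - 1*3 = 5 - 3 = 2)
K(E) = -1/4 (K(E) = 2/(-8) = 2*(-1/8) = -1/4)
a(q, j) = -1/4 - j (a(q, j) = -j - 1/4 = -1/4 - j)
a(-2, t)**2 = (-1/4 - 1*5)**2 = (-1/4 - 5)**2 = (-21/4)**2 = 441/16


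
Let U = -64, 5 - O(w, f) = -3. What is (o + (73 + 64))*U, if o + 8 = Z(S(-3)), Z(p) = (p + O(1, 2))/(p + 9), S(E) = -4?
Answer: -41536/5 ≈ -8307.2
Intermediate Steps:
O(w, f) = 8 (O(w, f) = 5 - 1*(-3) = 5 + 3 = 8)
Z(p) = (8 + p)/(9 + p) (Z(p) = (p + 8)/(p + 9) = (8 + p)/(9 + p))
o = -36/5 (o = -8 + (8 - 4)/(9 - 4) = -8 + 4/5 = -8 + (⅕)*4 = -8 + ⅘ = -36/5 ≈ -7.2000)
(o + (73 + 64))*U = (-36/5 + (73 + 64))*(-64) = (-36/5 + 137)*(-64) = (649/5)*(-64) = -41536/5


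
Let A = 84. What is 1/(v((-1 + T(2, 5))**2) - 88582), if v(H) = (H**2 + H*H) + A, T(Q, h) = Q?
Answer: -1/88496 ≈ -1.1300e-5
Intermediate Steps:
v(H) = 84 + 2*H**2 (v(H) = (H**2 + H*H) + 84 = (H**2 + H**2) + 84 = 2*H**2 + 84 = 84 + 2*H**2)
1/(v((-1 + T(2, 5))**2) - 88582) = 1/((84 + 2*((-1 + 2)**2)**2) - 88582) = 1/((84 + 2*(1**2)**2) - 88582) = 1/((84 + 2*1**2) - 88582) = 1/((84 + 2*1) - 88582) = 1/((84 + 2) - 88582) = 1/(86 - 88582) = 1/(-88496) = -1/88496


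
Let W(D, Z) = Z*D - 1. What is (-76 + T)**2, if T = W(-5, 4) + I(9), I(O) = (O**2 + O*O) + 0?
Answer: 4225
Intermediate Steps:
W(D, Z) = -1 + D*Z (W(D, Z) = D*Z - 1 = -1 + D*Z)
I(O) = 2*O**2 (I(O) = (O**2 + O**2) + 0 = 2*O**2 + 0 = 2*O**2)
T = 141 (T = (-1 - 5*4) + 2*9**2 = (-1 - 20) + 2*81 = -21 + 162 = 141)
(-76 + T)**2 = (-76 + 141)**2 = 65**2 = 4225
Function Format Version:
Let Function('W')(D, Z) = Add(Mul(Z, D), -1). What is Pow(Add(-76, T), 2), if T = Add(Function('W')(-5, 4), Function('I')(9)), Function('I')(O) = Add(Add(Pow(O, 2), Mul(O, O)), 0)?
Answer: 4225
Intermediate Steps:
Function('W')(D, Z) = Add(-1, Mul(D, Z)) (Function('W')(D, Z) = Add(Mul(D, Z), -1) = Add(-1, Mul(D, Z)))
Function('I')(O) = Mul(2, Pow(O, 2)) (Function('I')(O) = Add(Add(Pow(O, 2), Pow(O, 2)), 0) = Add(Mul(2, Pow(O, 2)), 0) = Mul(2, Pow(O, 2)))
T = 141 (T = Add(Add(-1, Mul(-5, 4)), Mul(2, Pow(9, 2))) = Add(Add(-1, -20), Mul(2, 81)) = Add(-21, 162) = 141)
Pow(Add(-76, T), 2) = Pow(Add(-76, 141), 2) = Pow(65, 2) = 4225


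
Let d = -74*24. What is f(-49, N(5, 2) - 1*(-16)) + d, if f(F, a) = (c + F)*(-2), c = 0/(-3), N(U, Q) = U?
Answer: -1678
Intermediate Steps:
c = 0 (c = 0*(-⅓) = 0)
d = -1776
f(F, a) = -2*F (f(F, a) = (0 + F)*(-2) = F*(-2) = -2*F)
f(-49, N(5, 2) - 1*(-16)) + d = -2*(-49) - 1776 = 98 - 1776 = -1678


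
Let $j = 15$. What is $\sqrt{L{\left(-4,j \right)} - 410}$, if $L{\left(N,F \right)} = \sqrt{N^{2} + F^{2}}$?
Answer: $\sqrt{-410 + \sqrt{241}} \approx 19.861 i$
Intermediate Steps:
$L{\left(N,F \right)} = \sqrt{F^{2} + N^{2}}$
$\sqrt{L{\left(-4,j \right)} - 410} = \sqrt{\sqrt{15^{2} + \left(-4\right)^{2}} - 410} = \sqrt{\sqrt{225 + 16} - 410} = \sqrt{\sqrt{241} - 410} = \sqrt{-410 + \sqrt{241}}$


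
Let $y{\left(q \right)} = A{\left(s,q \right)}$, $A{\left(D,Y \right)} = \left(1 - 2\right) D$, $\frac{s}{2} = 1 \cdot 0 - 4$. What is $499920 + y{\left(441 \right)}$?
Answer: $499928$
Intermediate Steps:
$s = -8$ ($s = 2 \left(1 \cdot 0 - 4\right) = 2 \left(0 - 4\right) = 2 \left(-4\right) = -8$)
$A{\left(D,Y \right)} = - D$
$y{\left(q \right)} = 8$ ($y{\left(q \right)} = \left(-1\right) \left(-8\right) = 8$)
$499920 + y{\left(441 \right)} = 499920 + 8 = 499928$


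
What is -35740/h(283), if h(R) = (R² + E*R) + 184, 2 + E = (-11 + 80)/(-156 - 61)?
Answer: -1938895/4319223 ≈ -0.44890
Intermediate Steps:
E = -503/217 (E = -2 + (-11 + 80)/(-156 - 61) = -2 + 69/(-217) = -2 + 69*(-1/217) = -2 - 69/217 = -503/217 ≈ -2.3180)
h(R) = 184 + R² - 503*R/217 (h(R) = (R² - 503*R/217) + 184 = 184 + R² - 503*R/217)
-35740/h(283) = -35740/(184 + 283² - 503/217*283) = -35740/(184 + 80089 - 142349/217) = -35740/17276892/217 = -35740*217/17276892 = -1938895/4319223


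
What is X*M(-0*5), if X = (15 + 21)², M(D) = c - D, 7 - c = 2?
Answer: 6480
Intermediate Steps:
c = 5 (c = 7 - 1*2 = 7 - 2 = 5)
M(D) = 5 - D
X = 1296 (X = 36² = 1296)
X*M(-0*5) = 1296*(5 - (-1)*0*5) = 1296*(5 - (-1)*0) = 1296*(5 - 1*0) = 1296*(5 + 0) = 1296*5 = 6480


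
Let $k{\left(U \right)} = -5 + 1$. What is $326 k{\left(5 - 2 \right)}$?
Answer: $-1304$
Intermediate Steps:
$k{\left(U \right)} = -4$
$326 k{\left(5 - 2 \right)} = 326 \left(-4\right) = -1304$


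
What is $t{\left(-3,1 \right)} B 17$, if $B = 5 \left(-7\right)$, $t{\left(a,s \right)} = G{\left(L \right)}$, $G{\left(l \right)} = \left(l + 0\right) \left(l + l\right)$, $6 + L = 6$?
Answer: $0$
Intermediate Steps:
$L = 0$ ($L = -6 + 6 = 0$)
$G{\left(l \right)} = 2 l^{2}$ ($G{\left(l \right)} = l 2 l = 2 l^{2}$)
$t{\left(a,s \right)} = 0$ ($t{\left(a,s \right)} = 2 \cdot 0^{2} = 2 \cdot 0 = 0$)
$B = -35$
$t{\left(-3,1 \right)} B 17 = 0 \left(-35\right) 17 = 0 \cdot 17 = 0$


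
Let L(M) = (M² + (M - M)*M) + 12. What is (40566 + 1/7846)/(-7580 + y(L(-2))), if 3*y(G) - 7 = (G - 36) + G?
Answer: -318280837/59464834 ≈ -5.3524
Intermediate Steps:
L(M) = 12 + M² (L(M) = (M² + 0*M) + 12 = (M² + 0) + 12 = M² + 12 = 12 + M²)
y(G) = -29/3 + 2*G/3 (y(G) = 7/3 + ((G - 36) + G)/3 = 7/3 + ((-36 + G) + G)/3 = 7/3 + (-36 + 2*G)/3 = 7/3 + (-12 + 2*G/3) = -29/3 + 2*G/3)
(40566 + 1/7846)/(-7580 + y(L(-2))) = (40566 + 1/7846)/(-7580 + (-29/3 + 2*(12 + (-2)²)/3)) = (40566 + 1/7846)/(-7580 + (-29/3 + 2*(12 + 4)/3)) = 318280837/(7846*(-7580 + (-29/3 + (⅔)*16))) = 318280837/(7846*(-7580 + (-29/3 + 32/3))) = 318280837/(7846*(-7580 + 1)) = (318280837/7846)/(-7579) = (318280837/7846)*(-1/7579) = -318280837/59464834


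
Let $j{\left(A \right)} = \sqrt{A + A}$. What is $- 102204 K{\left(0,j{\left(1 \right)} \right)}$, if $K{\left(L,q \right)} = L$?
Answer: $0$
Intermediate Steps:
$j{\left(A \right)} = \sqrt{2} \sqrt{A}$ ($j{\left(A \right)} = \sqrt{2 A} = \sqrt{2} \sqrt{A}$)
$- 102204 K{\left(0,j{\left(1 \right)} \right)} = \left(-102204\right) 0 = 0$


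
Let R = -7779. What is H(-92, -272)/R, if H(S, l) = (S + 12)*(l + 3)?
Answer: -21520/7779 ≈ -2.7664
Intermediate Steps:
H(S, l) = (3 + l)*(12 + S) (H(S, l) = (12 + S)*(3 + l) = (3 + l)*(12 + S))
H(-92, -272)/R = (36 + 3*(-92) + 12*(-272) - 92*(-272))/(-7779) = (36 - 276 - 3264 + 25024)*(-1/7779) = 21520*(-1/7779) = -21520/7779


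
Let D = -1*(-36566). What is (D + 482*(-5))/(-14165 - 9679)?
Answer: -8539/5961 ≈ -1.4325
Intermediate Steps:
D = 36566
(D + 482*(-5))/(-14165 - 9679) = (36566 + 482*(-5))/(-14165 - 9679) = (36566 - 2410)/(-23844) = 34156*(-1/23844) = -8539/5961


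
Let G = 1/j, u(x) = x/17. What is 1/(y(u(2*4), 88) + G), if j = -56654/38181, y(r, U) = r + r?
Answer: 74086/19799 ≈ 3.7419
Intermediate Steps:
u(x) = x/17 (u(x) = x*(1/17) = x/17)
y(r, U) = 2*r
j = -4358/2937 (j = -56654*1/38181 = -4358/2937 ≈ -1.4838)
G = -2937/4358 (G = 1/(-4358/2937) = -2937/4358 ≈ -0.67393)
1/(y(u(2*4), 88) + G) = 1/(2*((2*4)/17) - 2937/4358) = 1/(2*((1/17)*8) - 2937/4358) = 1/(2*(8/17) - 2937/4358) = 1/(16/17 - 2937/4358) = 1/(19799/74086) = 74086/19799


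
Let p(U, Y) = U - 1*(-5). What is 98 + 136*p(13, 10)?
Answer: 2546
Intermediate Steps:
p(U, Y) = 5 + U (p(U, Y) = U + 5 = 5 + U)
98 + 136*p(13, 10) = 98 + 136*(5 + 13) = 98 + 136*18 = 98 + 2448 = 2546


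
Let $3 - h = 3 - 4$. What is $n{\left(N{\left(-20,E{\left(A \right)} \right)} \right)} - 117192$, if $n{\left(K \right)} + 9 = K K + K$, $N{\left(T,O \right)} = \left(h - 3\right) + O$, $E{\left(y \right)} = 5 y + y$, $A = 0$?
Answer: $-117199$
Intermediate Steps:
$h = 4$ ($h = 3 - \left(3 - 4\right) = 3 - -1 = 3 + 1 = 4$)
$E{\left(y \right)} = 6 y$
$N{\left(T,O \right)} = 1 + O$ ($N{\left(T,O \right)} = \left(4 - 3\right) + O = 1 + O$)
$n{\left(K \right)} = -9 + K + K^{2}$ ($n{\left(K \right)} = -9 + \left(K K + K\right) = -9 + \left(K^{2} + K\right) = -9 + \left(K + K^{2}\right) = -9 + K + K^{2}$)
$n{\left(N{\left(-20,E{\left(A \right)} \right)} \right)} - 117192 = \left(-9 + \left(1 + 6 \cdot 0\right) + \left(1 + 6 \cdot 0\right)^{2}\right) - 117192 = \left(-9 + \left(1 + 0\right) + \left(1 + 0\right)^{2}\right) - 117192 = \left(-9 + 1 + 1^{2}\right) - 117192 = \left(-9 + 1 + 1\right) - 117192 = -7 - 117192 = -117199$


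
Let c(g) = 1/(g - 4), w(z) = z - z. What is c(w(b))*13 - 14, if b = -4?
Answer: -69/4 ≈ -17.250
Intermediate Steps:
w(z) = 0
c(g) = 1/(-4 + g)
c(w(b))*13 - 14 = 13/(-4 + 0) - 14 = 13/(-4) - 14 = -¼*13 - 14 = -13/4 - 14 = -69/4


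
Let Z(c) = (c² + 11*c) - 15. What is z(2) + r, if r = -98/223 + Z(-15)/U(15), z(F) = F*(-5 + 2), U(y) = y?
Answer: -767/223 ≈ -3.4395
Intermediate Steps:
Z(c) = -15 + c² + 11*c
z(F) = -3*F (z(F) = F*(-3) = -3*F)
r = 571/223 (r = -98/223 + (-15 + (-15)² + 11*(-15))/15 = -98*1/223 + (-15 + 225 - 165)*(1/15) = -98/223 + 45*(1/15) = -98/223 + 3 = 571/223 ≈ 2.5605)
z(2) + r = -3*2 + 571/223 = -6 + 571/223 = -767/223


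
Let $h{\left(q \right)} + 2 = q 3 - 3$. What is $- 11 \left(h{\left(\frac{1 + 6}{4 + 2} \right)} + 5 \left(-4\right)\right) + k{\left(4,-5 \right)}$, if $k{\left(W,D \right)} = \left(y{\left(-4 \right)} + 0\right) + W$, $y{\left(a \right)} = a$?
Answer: $\frac{473}{2} \approx 236.5$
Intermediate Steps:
$h{\left(q \right)} = -5 + 3 q$ ($h{\left(q \right)} = -2 + \left(q 3 - 3\right) = -2 + \left(3 q - 3\right) = -2 + \left(-3 + 3 q\right) = -5 + 3 q$)
$k{\left(W,D \right)} = -4 + W$ ($k{\left(W,D \right)} = \left(-4 + 0\right) + W = -4 + W$)
$- 11 \left(h{\left(\frac{1 + 6}{4 + 2} \right)} + 5 \left(-4\right)\right) + k{\left(4,-5 \right)} = - 11 \left(\left(-5 + 3 \frac{1 + 6}{4 + 2}\right) + 5 \left(-4\right)\right) + \left(-4 + 4\right) = - 11 \left(\left(-5 + 3 \cdot \frac{7}{6}\right) - 20\right) + 0 = - 11 \left(\left(-5 + \frac{7}{2}\right) - 20\right) + 0 = - 11 \left(- \frac{3}{2} - 20\right) + 0 = \left(-11\right) \left(- \frac{43}{2}\right) + 0 = \frac{473}{2} + 0 = \frac{473}{2}$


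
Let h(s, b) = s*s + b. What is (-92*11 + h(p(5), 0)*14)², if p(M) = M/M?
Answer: 996004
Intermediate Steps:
p(M) = 1
h(s, b) = b + s² (h(s, b) = s² + b = b + s²)
(-92*11 + h(p(5), 0)*14)² = (-92*11 + (0 + 1²)*14)² = (-1012 + (0 + 1)*14)² = (-1012 + 1*14)² = (-1012 + 14)² = (-998)² = 996004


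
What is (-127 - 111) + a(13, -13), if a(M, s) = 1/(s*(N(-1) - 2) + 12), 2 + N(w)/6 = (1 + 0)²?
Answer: -27607/116 ≈ -237.99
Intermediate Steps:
N(w) = -6 (N(w) = -12 + 6*(1 + 0)² = -12 + 6*1² = -12 + 6*1 = -12 + 6 = -6)
a(M, s) = 1/(12 - 8*s) (a(M, s) = 1/(s*(-6 - 2) + 12) = 1/(s*(-8) + 12) = 1/(-8*s + 12) = 1/(12 - 8*s))
(-127 - 111) + a(13, -13) = (-127 - 111) + 1/(4*(3 - 2*(-13))) = -238 + 1/(4*(3 + 26)) = -238 + (¼)/29 = -238 + (¼)*(1/29) = -238 + 1/116 = -27607/116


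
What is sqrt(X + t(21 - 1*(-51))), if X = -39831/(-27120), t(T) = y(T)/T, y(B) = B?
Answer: sqrt(12609105)/2260 ≈ 1.5712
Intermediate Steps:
t(T) = 1 (t(T) = T/T = 1)
X = 13277/9040 (X = -39831*(-1/27120) = 13277/9040 ≈ 1.4687)
sqrt(X + t(21 - 1*(-51))) = sqrt(13277/9040 + 1) = sqrt(22317/9040) = sqrt(12609105)/2260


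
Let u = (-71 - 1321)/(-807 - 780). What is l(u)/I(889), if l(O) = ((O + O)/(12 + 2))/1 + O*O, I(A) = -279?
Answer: -584176/182176491 ≈ -0.0032066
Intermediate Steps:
u = 464/529 (u = -1392/(-1587) = -1392*(-1/1587) = 464/529 ≈ 0.87713)
l(O) = O² + O/7 (l(O) = ((2*O)/14)*1 + O² = ((2*O)*(1/14))*1 + O² = (O/7)*1 + O² = O/7 + O² = O² + O/7)
l(u)/I(889) = (464*(⅐ + 464/529)/529)/(-279) = ((464/529)*(3777/3703))*(-1/279) = (1752528/1958887)*(-1/279) = -584176/182176491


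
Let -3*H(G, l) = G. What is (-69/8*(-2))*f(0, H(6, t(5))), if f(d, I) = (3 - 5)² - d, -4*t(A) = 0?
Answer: 69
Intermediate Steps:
t(A) = 0 (t(A) = -¼*0 = 0)
H(G, l) = -G/3
f(d, I) = 4 - d (f(d, I) = (-2)² - d = 4 - d)
(-69/8*(-2))*f(0, H(6, t(5))) = (-69/8*(-2))*(4 - 1*0) = (-69*⅛*(-2))*(4 + 0) = -69/8*(-2)*4 = (69/4)*4 = 69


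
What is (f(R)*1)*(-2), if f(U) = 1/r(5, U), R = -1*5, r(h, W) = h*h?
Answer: -2/25 ≈ -0.080000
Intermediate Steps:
r(h, W) = h²
R = -5
f(U) = 1/25 (f(U) = 1/(5²) = 1/25)
(f(R)*1)*(-2) = ((1/25)*1)*(-2) = (1/25)*(-2) = -2/25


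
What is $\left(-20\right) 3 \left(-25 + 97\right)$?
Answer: $-4320$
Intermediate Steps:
$\left(-20\right) 3 \left(-25 + 97\right) = \left(-60\right) 72 = -4320$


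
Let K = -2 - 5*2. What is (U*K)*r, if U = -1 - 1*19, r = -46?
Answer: -11040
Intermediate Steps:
U = -20 (U = -1 - 19 = -20)
K = -12 (K = -2 - 10 = -12)
(U*K)*r = -20*(-12)*(-46) = 240*(-46) = -11040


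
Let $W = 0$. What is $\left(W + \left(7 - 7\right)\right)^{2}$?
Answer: $0$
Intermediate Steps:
$\left(W + \left(7 - 7\right)\right)^{2} = \left(0 + \left(7 - 7\right)\right)^{2} = \left(0 + 0\right)^{2} = 0^{2} = 0$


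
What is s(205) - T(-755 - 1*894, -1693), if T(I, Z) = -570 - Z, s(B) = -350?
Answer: -1473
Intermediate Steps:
s(205) - T(-755 - 1*894, -1693) = -350 - (-570 - 1*(-1693)) = -350 - (-570 + 1693) = -350 - 1*1123 = -350 - 1123 = -1473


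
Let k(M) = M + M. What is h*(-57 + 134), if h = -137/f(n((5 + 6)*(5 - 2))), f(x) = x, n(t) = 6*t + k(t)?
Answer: -959/24 ≈ -39.958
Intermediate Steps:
k(M) = 2*M
n(t) = 8*t (n(t) = 6*t + 2*t = 8*t)
h = -137/264 (h = -137*1/(8*(5 - 2)*(5 + 6)) = -137/(8*(11*3)) = -137/(8*33) = -137/264 ≈ -0.51894)
h*(-57 + 134) = -137*(-57 + 134)/264 = -137/264*77 = -959/24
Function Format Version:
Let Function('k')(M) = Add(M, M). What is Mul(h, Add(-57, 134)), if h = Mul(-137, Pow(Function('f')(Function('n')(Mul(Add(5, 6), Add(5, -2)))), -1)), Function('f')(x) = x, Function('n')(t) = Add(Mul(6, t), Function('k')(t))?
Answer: Rational(-959, 24) ≈ -39.958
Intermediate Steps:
Function('k')(M) = Mul(2, M)
Function('n')(t) = Mul(8, t) (Function('n')(t) = Add(Mul(6, t), Mul(2, t)) = Mul(8, t))
h = Rational(-137, 264) (h = Mul(-137, Pow(Mul(8, Mul(Add(5, 6), Add(5, -2))), -1)) = Mul(-137, Pow(Mul(8, Mul(11, 3)), -1)) = Mul(-137, Pow(Mul(8, 33), -1)) = Mul(-137, Pow(264, -1)) = Mul(-137, Rational(1, 264)) = Rational(-137, 264) ≈ -0.51894)
Mul(h, Add(-57, 134)) = Mul(Rational(-137, 264), Add(-57, 134)) = Mul(Rational(-137, 264), 77) = Rational(-959, 24)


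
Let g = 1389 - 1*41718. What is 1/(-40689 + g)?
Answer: -1/81018 ≈ -1.2343e-5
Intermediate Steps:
g = -40329 (g = 1389 - 41718 = -40329)
1/(-40689 + g) = 1/(-40689 - 40329) = 1/(-81018) = -1/81018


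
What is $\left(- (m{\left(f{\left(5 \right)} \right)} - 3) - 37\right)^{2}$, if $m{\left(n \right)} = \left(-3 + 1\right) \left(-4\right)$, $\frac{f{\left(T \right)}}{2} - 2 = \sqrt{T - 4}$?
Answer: $1764$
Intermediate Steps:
$f{\left(T \right)} = 4 + 2 \sqrt{-4 + T}$ ($f{\left(T \right)} = 4 + 2 \sqrt{T - 4} = 4 + 2 \sqrt{-4 + T}$)
$m{\left(n \right)} = 8$ ($m{\left(n \right)} = \left(-2\right) \left(-4\right) = 8$)
$\left(- (m{\left(f{\left(5 \right)} \right)} - 3) - 37\right)^{2} = \left(- (8 - 3) - 37\right)^{2} = \left(\left(-1\right) 5 - 37\right)^{2} = \left(-5 - 37\right)^{2} = \left(-42\right)^{2} = 1764$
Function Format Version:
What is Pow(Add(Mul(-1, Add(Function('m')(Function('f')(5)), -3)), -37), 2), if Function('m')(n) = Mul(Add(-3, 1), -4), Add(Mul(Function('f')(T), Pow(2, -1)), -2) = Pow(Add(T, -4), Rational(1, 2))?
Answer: 1764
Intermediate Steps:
Function('f')(T) = Add(4, Mul(2, Pow(Add(-4, T), Rational(1, 2)))) (Function('f')(T) = Add(4, Mul(2, Pow(Add(T, -4), Rational(1, 2)))) = Add(4, Mul(2, Pow(Add(-4, T), Rational(1, 2)))))
Function('m')(n) = 8 (Function('m')(n) = Mul(-2, -4) = 8)
Pow(Add(Mul(-1, Add(Function('m')(Function('f')(5)), -3)), -37), 2) = Pow(Add(Mul(-1, Add(8, -3)), -37), 2) = Pow(Add(Mul(-1, 5), -37), 2) = Pow(Add(-5, -37), 2) = Pow(-42, 2) = 1764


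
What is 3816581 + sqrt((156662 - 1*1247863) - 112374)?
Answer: 3816581 + 5*I*sqrt(48143) ≈ 3.8166e+6 + 1097.1*I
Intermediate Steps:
3816581 + sqrt((156662 - 1*1247863) - 112374) = 3816581 + sqrt((156662 - 1247863) - 112374) = 3816581 + sqrt(-1091201 - 112374) = 3816581 + sqrt(-1203575) = 3816581 + 5*I*sqrt(48143)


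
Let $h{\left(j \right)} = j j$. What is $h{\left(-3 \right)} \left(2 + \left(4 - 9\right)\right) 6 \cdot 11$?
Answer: $-1782$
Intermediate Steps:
$h{\left(j \right)} = j^{2}$
$h{\left(-3 \right)} \left(2 + \left(4 - 9\right)\right) 6 \cdot 11 = \left(-3\right)^{2} \left(2 + \left(4 - 9\right)\right) 6 \cdot 11 = 9 \left(2 + \left(4 - 9\right)\right) 6 \cdot 11 = 9 \left(2 - 5\right) 6 \cdot 11 = 9 \left(\left(-3\right) 6\right) 11 = 9 \left(-18\right) 11 = \left(-162\right) 11 = -1782$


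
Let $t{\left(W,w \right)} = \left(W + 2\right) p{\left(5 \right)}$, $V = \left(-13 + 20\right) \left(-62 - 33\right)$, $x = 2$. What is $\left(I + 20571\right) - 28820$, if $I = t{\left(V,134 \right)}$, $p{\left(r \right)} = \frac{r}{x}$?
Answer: $- \frac{19813}{2} \approx -9906.5$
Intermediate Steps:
$p{\left(r \right)} = \frac{r}{2}$
$V = -665$ ($V = 7 \left(-95\right) = -665$)
$t{\left(W,w \right)} = 5 + \frac{5 W}{2}$ ($t{\left(W,w \right)} = \left(W + 2\right) \frac{1}{2} \cdot 5 = \left(2 + W\right) \frac{5}{2} = 5 + \frac{5 W}{2}$)
$I = - \frac{3315}{2}$ ($I = 5 + \frac{5}{2} \left(-665\right) = 5 - \frac{3325}{2} = - \frac{3315}{2} \approx -1657.5$)
$\left(I + 20571\right) - 28820 = \left(- \frac{3315}{2} + 20571\right) - 28820 = \frac{37827}{2} - 28820 = - \frac{19813}{2}$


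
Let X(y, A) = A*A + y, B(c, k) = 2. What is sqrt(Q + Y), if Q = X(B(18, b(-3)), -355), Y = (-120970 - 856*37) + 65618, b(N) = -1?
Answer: sqrt(39003) ≈ 197.49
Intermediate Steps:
Y = -87024 (Y = (-120970 - 31672) + 65618 = -152642 + 65618 = -87024)
X(y, A) = y + A**2 (X(y, A) = A**2 + y = y + A**2)
Q = 126027 (Q = 2 + (-355)**2 = 2 + 126025 = 126027)
sqrt(Q + Y) = sqrt(126027 - 87024) = sqrt(39003)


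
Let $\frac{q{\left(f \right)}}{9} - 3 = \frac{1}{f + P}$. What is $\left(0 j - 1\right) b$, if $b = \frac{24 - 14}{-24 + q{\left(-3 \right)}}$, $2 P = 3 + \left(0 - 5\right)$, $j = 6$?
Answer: $- \frac{40}{3} \approx -13.333$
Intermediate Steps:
$P = -1$ ($P = \frac{3 + \left(0 - 5\right)}{2} = \frac{3 - 5}{2} = \frac{1}{2} \left(-2\right) = -1$)
$q{\left(f \right)} = 27 + \frac{9}{-1 + f}$ ($q{\left(f \right)} = 27 + \frac{9}{f - 1} = 27 + \frac{9}{-1 + f}$)
$b = \frac{40}{3}$ ($b = \frac{24 - 14}{-24 + \frac{9 \left(-2 + 3 \left(-3\right)\right)}{-1 - 3}} = \frac{10}{-24 + \frac{9 \left(-2 - 9\right)}{-4}} = \frac{10}{-24 + 9 \left(- \frac{1}{4}\right) \left(-11\right)} = \frac{10}{-24 + \frac{99}{4}} = \frac{10}{\frac{3}{4}} = 10 \cdot \frac{4}{3} = \frac{40}{3} \approx 13.333$)
$\left(0 j - 1\right) b = \left(0 \cdot 6 - 1\right) \frac{40}{3} = \left(0 - 1\right) \frac{40}{3} = \left(-1\right) \frac{40}{3} = - \frac{40}{3}$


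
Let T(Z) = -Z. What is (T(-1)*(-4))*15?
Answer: -60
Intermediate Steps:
(T(-1)*(-4))*15 = (-1*(-1)*(-4))*15 = (1*(-4))*15 = -4*15 = -60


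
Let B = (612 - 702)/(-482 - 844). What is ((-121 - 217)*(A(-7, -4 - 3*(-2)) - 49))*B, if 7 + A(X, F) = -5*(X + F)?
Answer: 12090/17 ≈ 711.18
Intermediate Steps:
A(X, F) = -7 - 5*F - 5*X (A(X, F) = -7 - 5*(X + F) = -7 - 5*(F + X) = -7 + (-5*F - 5*X) = -7 - 5*F - 5*X)
B = 15/221 (B = -90/(-1326) = -90*(-1/1326) = 15/221 ≈ 0.067873)
((-121 - 217)*(A(-7, -4 - 3*(-2)) - 49))*B = ((-121 - 217)*((-7 - 5*(-4 - 3*(-2)) - 5*(-7)) - 49))*(15/221) = -338*((-7 - 5*(-4 + 6) + 35) - 49)*(15/221) = -338*((-7 - 5*2 + 35) - 49)*(15/221) = -338*((-7 - 10 + 35) - 49)*(15/221) = -338*(18 - 49)*(15/221) = -338*(-31)*(15/221) = 10478*(15/221) = 12090/17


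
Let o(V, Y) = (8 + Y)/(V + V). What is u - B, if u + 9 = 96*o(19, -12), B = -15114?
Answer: 286803/19 ≈ 15095.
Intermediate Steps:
o(V, Y) = (8 + Y)/(2*V) (o(V, Y) = (8 + Y)/((2*V)) = (8 + Y)*(1/(2*V)) = (8 + Y)/(2*V))
u = -363/19 (u = -9 + 96*((½)*(8 - 12)/19) = -9 + 96*((½)*(1/19)*(-4)) = -9 + 96*(-2/19) = -9 - 192/19 = -363/19 ≈ -19.105)
u - B = -363/19 - 1*(-15114) = -363/19 + 15114 = 286803/19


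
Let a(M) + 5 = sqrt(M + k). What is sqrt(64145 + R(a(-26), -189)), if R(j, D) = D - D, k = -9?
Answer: sqrt(64145) ≈ 253.27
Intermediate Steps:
a(M) = -5 + sqrt(-9 + M) (a(M) = -5 + sqrt(M - 9) = -5 + sqrt(-9 + M))
R(j, D) = 0
sqrt(64145 + R(a(-26), -189)) = sqrt(64145 + 0) = sqrt(64145)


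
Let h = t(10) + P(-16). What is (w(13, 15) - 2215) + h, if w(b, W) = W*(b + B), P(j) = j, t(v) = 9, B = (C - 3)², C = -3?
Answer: -1487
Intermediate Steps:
B = 36 (B = (-3 - 3)² = (-6)² = 36)
w(b, W) = W*(36 + b) (w(b, W) = W*(b + 36) = W*(36 + b))
h = -7 (h = 9 - 16 = -7)
(w(13, 15) - 2215) + h = (15*(36 + 13) - 2215) - 7 = (15*49 - 2215) - 7 = (735 - 2215) - 7 = -1480 - 7 = -1487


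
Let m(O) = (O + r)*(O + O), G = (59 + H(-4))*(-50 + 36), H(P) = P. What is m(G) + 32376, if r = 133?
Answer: 1013356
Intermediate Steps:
G = -770 (G = (59 - 4)*(-50 + 36) = 55*(-14) = -770)
m(O) = 2*O*(133 + O) (m(O) = (O + 133)*(O + O) = (133 + O)*(2*O) = 2*O*(133 + O))
m(G) + 32376 = 2*(-770)*(133 - 770) + 32376 = 2*(-770)*(-637) + 32376 = 980980 + 32376 = 1013356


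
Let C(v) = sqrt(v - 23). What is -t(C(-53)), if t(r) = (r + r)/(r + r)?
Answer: -1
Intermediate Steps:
C(v) = sqrt(-23 + v)
t(r) = 1 (t(r) = (2*r)/((2*r)) = (2*r)*(1/(2*r)) = 1)
-t(C(-53)) = -1*1 = -1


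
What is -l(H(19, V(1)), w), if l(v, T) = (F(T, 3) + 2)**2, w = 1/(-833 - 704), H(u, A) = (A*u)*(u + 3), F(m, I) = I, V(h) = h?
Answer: -25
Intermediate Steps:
H(u, A) = A*u*(3 + u) (H(u, A) = (A*u)*(3 + u) = A*u*(3 + u))
w = -1/1537 (w = 1/(-1537) = -1/1537 ≈ -0.00065062)
l(v, T) = 25 (l(v, T) = (3 + 2)**2 = 5**2 = 25)
-l(H(19, V(1)), w) = -1*25 = -25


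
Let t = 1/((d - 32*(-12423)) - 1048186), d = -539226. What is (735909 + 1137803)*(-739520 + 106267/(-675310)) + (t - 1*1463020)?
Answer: -556708949436088185108007/401767580780 ≈ -1.3856e+12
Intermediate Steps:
t = -1/1189876 (t = 1/((-539226 - 32*(-12423)) - 1048186) = 1/((-539226 + 397536) - 1048186) = 1/(-141690 - 1048186) = 1/(-1189876) = -1/1189876 ≈ -8.4042e-7)
(735909 + 1137803)*(-739520 + 106267/(-675310)) + (t - 1*1463020) = (735909 + 1137803)*(-739520 + 106267/(-675310)) + (-1/1189876 - 1*1463020) = 1873712*(-739520 + 106267*(-1/675310)) + (-1/1189876 - 1463020) = 1873712*(-739520 - 106267/675310) - 1740812385521/1189876 = 1873712*(-499405357467/675310) - 1740812385521/1189876 = -467870905575103752/337655 - 1740812385521/1189876 = -556708949436088185108007/401767580780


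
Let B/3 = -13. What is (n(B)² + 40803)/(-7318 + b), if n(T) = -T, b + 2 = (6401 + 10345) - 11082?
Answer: -3527/138 ≈ -25.558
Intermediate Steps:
B = -39 (B = 3*(-13) = -39)
b = 5662 (b = -2 + ((6401 + 10345) - 11082) = -2 + (16746 - 11082) = -2 + 5664 = 5662)
(n(B)² + 40803)/(-7318 + b) = ((-1*(-39))² + 40803)/(-7318 + 5662) = (39² + 40803)/(-1656) = (1521 + 40803)*(-1/1656) = 42324*(-1/1656) = -3527/138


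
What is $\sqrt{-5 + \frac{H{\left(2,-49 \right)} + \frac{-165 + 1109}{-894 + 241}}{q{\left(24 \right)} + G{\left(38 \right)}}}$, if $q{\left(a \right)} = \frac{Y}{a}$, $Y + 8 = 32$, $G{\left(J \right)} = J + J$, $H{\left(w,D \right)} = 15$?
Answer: $\frac{i \sqrt{12195857674}}{50281} \approx 2.1964 i$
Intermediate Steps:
$G{\left(J \right)} = 2 J$
$Y = 24$ ($Y = -8 + 32 = 24$)
$q{\left(a \right)} = \frac{24}{a}$
$\sqrt{-5 + \frac{H{\left(2,-49 \right)} + \frac{-165 + 1109}{-894 + 241}}{q{\left(24 \right)} + G{\left(38 \right)}}} = \sqrt{-5 + \frac{15 + \frac{-165 + 1109}{-894 + 241}}{\frac{24}{24} + 2 \cdot 38}} = \sqrt{-5 + \frac{15 + \frac{944}{-653}}{24 \cdot \frac{1}{24} + 76}} = \sqrt{-5 + \frac{15 + 944 \left(- \frac{1}{653}\right)}{1 + 76}} = \sqrt{-5 + \frac{15 - \frac{944}{653}}{77}} = \sqrt{-5 + \frac{8851}{653} \cdot \frac{1}{77}} = \sqrt{-5 + \frac{8851}{50281}} = \sqrt{- \frac{242554}{50281}} = \frac{i \sqrt{12195857674}}{50281}$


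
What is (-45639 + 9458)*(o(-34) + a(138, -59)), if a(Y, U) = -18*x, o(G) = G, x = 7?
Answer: 5788960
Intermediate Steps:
a(Y, U) = -126 (a(Y, U) = -18*7 = -126)
(-45639 + 9458)*(o(-34) + a(138, -59)) = (-45639 + 9458)*(-34 - 126) = -36181*(-160) = 5788960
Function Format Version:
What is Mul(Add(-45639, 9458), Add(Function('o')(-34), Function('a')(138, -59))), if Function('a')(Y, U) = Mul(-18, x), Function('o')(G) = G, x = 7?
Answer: 5788960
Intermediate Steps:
Function('a')(Y, U) = -126 (Function('a')(Y, U) = Mul(-18, 7) = -126)
Mul(Add(-45639, 9458), Add(Function('o')(-34), Function('a')(138, -59))) = Mul(Add(-45639, 9458), Add(-34, -126)) = Mul(-36181, -160) = 5788960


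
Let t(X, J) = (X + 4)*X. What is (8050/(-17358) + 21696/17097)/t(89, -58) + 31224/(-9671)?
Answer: -12782527989918245/3959247797791407 ≈ -3.2285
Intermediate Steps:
t(X, J) = X*(4 + X) (t(X, J) = (4 + X)*X = X*(4 + X))
(8050/(-17358) + 21696/17097)/t(89, -58) + 31224/(-9671) = (8050/(-17358) + 21696/17097)/((89*(4 + 89))) + 31224/(-9671) = (8050*(-1/17358) + 21696*(1/17097))/((89*93)) + 31224*(-1/9671) = (-4025/8679 + 7232/5699)/8277 - 31224/9671 = (39828053/49461621)*(1/8277) - 31224/9671 = 39828053/409393837017 - 31224/9671 = -12782527989918245/3959247797791407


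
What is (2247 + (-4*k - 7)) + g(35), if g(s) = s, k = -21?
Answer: 2359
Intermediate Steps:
(2247 + (-4*k - 7)) + g(35) = (2247 + (-4*(-21) - 7)) + 35 = (2247 + (84 - 7)) + 35 = (2247 + 77) + 35 = 2324 + 35 = 2359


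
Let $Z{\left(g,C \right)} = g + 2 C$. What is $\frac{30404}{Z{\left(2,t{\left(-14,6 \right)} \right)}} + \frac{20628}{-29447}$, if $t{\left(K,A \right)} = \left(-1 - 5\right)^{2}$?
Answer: $\frac{446890058}{1089539} \approx 410.16$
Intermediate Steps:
$t{\left(K,A \right)} = 36$ ($t{\left(K,A \right)} = \left(-6\right)^{2} = 36$)
$\frac{30404}{Z{\left(2,t{\left(-14,6 \right)} \right)}} + \frac{20628}{-29447} = \frac{30404}{2 + 2 \cdot 36} + \frac{20628}{-29447} = \frac{30404}{2 + 72} + 20628 \left(- \frac{1}{29447}\right) = \frac{30404}{74} - \frac{20628}{29447} = 30404 \cdot \frac{1}{74} - \frac{20628}{29447} = \frac{15202}{37} - \frac{20628}{29447} = \frac{446890058}{1089539}$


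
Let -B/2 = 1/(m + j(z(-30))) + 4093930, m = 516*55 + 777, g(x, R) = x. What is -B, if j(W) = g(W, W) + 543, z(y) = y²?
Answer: 125274258001/15300 ≈ 8.1879e+6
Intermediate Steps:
j(W) = 543 + W (j(W) = W + 543 = 543 + W)
m = 29157 (m = 28380 + 777 = 29157)
B = -125274258001/15300 (B = -2*(1/(29157 + (543 + (-30)²)) + 4093930) = -2*(1/(29157 + (543 + 900)) + 4093930) = -2*(1/(29157 + 1443) + 4093930) = -2*(1/30600 + 4093930) = -2*125274258001/30600 = -125274258001/15300 ≈ -8.1879e+6)
-B = -1*(-125274258001/15300) = 125274258001/15300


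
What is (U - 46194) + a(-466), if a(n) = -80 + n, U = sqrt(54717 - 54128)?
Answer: -46740 + sqrt(589) ≈ -46716.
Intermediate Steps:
U = sqrt(589) ≈ 24.269
(U - 46194) + a(-466) = (sqrt(589) - 46194) + (-80 - 466) = (-46194 + sqrt(589)) - 546 = -46740 + sqrt(589)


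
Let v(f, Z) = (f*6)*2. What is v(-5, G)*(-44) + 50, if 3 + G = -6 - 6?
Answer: 2690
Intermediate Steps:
G = -15 (G = -3 + (-6 - 6) = -3 - 12 = -15)
v(f, Z) = 12*f (v(f, Z) = (6*f)*2 = 12*f)
v(-5, G)*(-44) + 50 = (12*(-5))*(-44) + 50 = -60*(-44) + 50 = 2640 + 50 = 2690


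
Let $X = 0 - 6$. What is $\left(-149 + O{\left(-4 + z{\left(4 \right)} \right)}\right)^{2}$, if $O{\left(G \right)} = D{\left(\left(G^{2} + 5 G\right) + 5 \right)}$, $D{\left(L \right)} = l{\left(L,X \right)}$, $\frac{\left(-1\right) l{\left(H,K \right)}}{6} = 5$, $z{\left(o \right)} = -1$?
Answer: $32041$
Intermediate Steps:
$X = -6$ ($X = 0 - 6 = -6$)
$l{\left(H,K \right)} = -30$ ($l{\left(H,K \right)} = \left(-6\right) 5 = -30$)
$D{\left(L \right)} = -30$
$O{\left(G \right)} = -30$
$\left(-149 + O{\left(-4 + z{\left(4 \right)} \right)}\right)^{2} = \left(-149 - 30\right)^{2} = \left(-179\right)^{2} = 32041$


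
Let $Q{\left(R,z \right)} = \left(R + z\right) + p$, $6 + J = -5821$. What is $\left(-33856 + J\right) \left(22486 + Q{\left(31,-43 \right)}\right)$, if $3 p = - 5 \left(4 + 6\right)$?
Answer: $- \frac{2673523076}{3} \approx -8.9117 \cdot 10^{8}$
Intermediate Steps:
$J = -5827$ ($J = -6 - 5821 = -5827$)
$p = - \frac{50}{3}$ ($p = \frac{\left(-5\right) \left(4 + 6\right)}{3} = \frac{\left(-5\right) 10}{3} = \frac{1}{3} \left(-50\right) = - \frac{50}{3} \approx -16.667$)
$Q{\left(R,z \right)} = - \frac{50}{3} + R + z$ ($Q{\left(R,z \right)} = \left(R + z\right) - \frac{50}{3} = - \frac{50}{3} + R + z$)
$\left(-33856 + J\right) \left(22486 + Q{\left(31,-43 \right)}\right) = \left(-33856 - 5827\right) \left(22486 - \frac{86}{3}\right) = - 39683 \left(22486 - \frac{86}{3}\right) = \left(-39683\right) \frac{67372}{3} = - \frac{2673523076}{3}$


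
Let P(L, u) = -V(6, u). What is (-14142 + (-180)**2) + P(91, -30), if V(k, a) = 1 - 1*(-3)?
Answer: 18254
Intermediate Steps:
V(k, a) = 4 (V(k, a) = 1 + 3 = 4)
P(L, u) = -4 (P(L, u) = -1*4 = -4)
(-14142 + (-180)**2) + P(91, -30) = (-14142 + (-180)**2) - 4 = (-14142 + 32400) - 4 = 18258 - 4 = 18254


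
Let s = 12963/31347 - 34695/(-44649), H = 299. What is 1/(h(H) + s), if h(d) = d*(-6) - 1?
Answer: -51837489/92986575379 ≈ -0.00055747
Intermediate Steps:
h(d) = -1 - 6*d (h(d) = -6*d - 1 = -1 - 6*d)
s = 61717376/51837489 (s = 12963*(1/31347) - 34695*(-1/44649) = 4321/10449 + 3855/4961 = 61717376/51837489 ≈ 1.1906)
1/(h(H) + s) = 1/((-1 - 6*299) + 61717376/51837489) = 1/((-1 - 1794) + 61717376/51837489) = 1/(-1795 + 61717376/51837489) = 1/(-92986575379/51837489) = -51837489/92986575379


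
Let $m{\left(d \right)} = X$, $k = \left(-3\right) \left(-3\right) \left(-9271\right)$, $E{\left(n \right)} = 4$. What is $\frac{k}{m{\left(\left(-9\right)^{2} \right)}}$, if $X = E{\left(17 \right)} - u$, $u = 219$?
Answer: $\frac{83439}{215} \approx 388.09$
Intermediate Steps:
$k = -83439$ ($k = 9 \left(-9271\right) = -83439$)
$X = -215$ ($X = 4 - 219 = -215$)
$m{\left(d \right)} = -215$
$\frac{k}{m{\left(\left(-9\right)^{2} \right)}} = - \frac{83439}{-215} = \left(-83439\right) \left(- \frac{1}{215}\right) = \frac{83439}{215}$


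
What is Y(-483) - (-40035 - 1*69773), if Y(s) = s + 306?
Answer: 109631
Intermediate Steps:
Y(s) = 306 + s
Y(-483) - (-40035 - 1*69773) = (306 - 483) - (-40035 - 1*69773) = -177 - (-40035 - 69773) = -177 - 1*(-109808) = -177 + 109808 = 109631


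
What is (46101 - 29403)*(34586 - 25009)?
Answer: 159916746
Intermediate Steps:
(46101 - 29403)*(34586 - 25009) = 16698*9577 = 159916746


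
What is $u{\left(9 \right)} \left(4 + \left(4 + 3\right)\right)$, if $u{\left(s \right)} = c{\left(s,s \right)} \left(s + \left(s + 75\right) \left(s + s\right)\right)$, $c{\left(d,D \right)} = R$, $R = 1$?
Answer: $16731$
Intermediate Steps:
$c{\left(d,D \right)} = 1$
$u{\left(s \right)} = s + 2 s \left(75 + s\right)$ ($u{\left(s \right)} = 1 \left(s + \left(s + 75\right) \left(s + s\right)\right) = 1 \left(s + \left(75 + s\right) 2 s\right) = 1 \left(s + 2 s \left(75 + s\right)\right) = s + 2 s \left(75 + s\right)$)
$u{\left(9 \right)} \left(4 + \left(4 + 3\right)\right) = 9 \left(151 + 2 \cdot 9\right) \left(4 + \left(4 + 3\right)\right) = 9 \left(151 + 18\right) \left(4 + 7\right) = 9 \cdot 169 \cdot 11 = 1521 \cdot 11 = 16731$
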